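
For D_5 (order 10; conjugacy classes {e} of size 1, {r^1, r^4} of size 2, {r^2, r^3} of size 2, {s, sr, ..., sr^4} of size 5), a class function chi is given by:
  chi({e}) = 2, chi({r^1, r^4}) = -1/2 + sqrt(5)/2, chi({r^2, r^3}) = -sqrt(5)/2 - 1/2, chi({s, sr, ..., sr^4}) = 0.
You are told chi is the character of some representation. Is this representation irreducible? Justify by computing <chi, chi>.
Irreducible: <chi, chi> = 1.

Proof sketch: <chi, chi> = (1/|G|) sum_C |C| * |chi(C)|^2 = (1/10)[1*|2|^2 + 2*|-1/2 + sqrt(5)/2|^2 + 2*|-sqrt(5)/2 - 1/2|^2 + 5*|0|^2]
  = (1/10)[(4) + (3 - sqrt(5)) + (sqrt(5) + 3) + (0)] = 10/10 = 1.
A character is irreducible iff <chi, chi> = 1, so this representation is irreducible.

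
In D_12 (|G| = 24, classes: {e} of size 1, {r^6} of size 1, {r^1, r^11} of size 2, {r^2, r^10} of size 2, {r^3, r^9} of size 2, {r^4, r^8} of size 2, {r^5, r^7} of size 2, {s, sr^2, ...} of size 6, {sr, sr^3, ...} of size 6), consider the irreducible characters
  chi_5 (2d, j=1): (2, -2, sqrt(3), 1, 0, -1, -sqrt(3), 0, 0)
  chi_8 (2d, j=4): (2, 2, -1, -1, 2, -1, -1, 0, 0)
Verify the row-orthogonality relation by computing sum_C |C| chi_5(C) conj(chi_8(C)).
Sum = 0; so <chi_5, chi_8> = 0 (distinct irreducibles are orthogonal).

Justification: Compute term by term over conjugacy classes (|C| * chi_5(C) * conj(chi_8(C))):
  1*(2)*conj(2) + 1*(-2)*conj(2) + 2*(sqrt(3))*conj(-1) + 2*(1)*conj(-1) + 2*(0)*conj(2) + 2*(-1)*conj(-1) + 2*(-sqrt(3))*conj(-1) + 6*(0)*conj(0) + 6*(0)*conj(0)
  = (4) + (-4) + (-2*sqrt(3)) + (-2) + (0) + (2) + (2*sqrt(3)) + (0) + (0)
  = 0.
Dividing by |G| = 24 gives 0/24 = 0, matching the row-orthogonality relation <chi_5, chi_8> = [chi_5 = chi_8].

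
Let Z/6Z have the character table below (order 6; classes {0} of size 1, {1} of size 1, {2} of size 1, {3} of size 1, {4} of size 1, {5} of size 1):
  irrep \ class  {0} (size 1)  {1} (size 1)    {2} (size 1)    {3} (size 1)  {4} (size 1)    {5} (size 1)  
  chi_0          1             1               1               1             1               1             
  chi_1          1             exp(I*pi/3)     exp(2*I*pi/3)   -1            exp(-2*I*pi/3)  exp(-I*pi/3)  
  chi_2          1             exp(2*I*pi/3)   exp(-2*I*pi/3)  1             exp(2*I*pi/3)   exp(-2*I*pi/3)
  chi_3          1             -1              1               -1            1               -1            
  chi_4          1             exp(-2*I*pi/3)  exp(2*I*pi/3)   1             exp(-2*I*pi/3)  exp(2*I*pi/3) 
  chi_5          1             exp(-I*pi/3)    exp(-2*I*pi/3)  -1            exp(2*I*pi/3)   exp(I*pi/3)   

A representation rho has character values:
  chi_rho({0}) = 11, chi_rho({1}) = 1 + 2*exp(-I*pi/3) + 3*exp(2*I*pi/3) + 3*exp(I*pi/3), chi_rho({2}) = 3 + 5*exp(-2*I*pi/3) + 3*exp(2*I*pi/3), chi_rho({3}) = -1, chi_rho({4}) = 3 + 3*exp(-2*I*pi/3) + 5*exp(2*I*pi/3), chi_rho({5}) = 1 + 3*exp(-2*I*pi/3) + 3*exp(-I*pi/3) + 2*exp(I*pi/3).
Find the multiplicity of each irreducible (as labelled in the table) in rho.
Multiplicities: chi_0: 2, chi_1: 3, chi_2: 3, chi_3: 1, chi_4: 0, chi_5: 2.

Derivation: Use <chi_rho, chi> = (1/|G|) sum_C |C| * chi_rho(C) * conj(chi(C)) with |G| = 6 for each irreducible chi in the table:
  <chi_rho, chi_0> = (1/6)[1*(11)*conj(1) + 1*(1 + 2*exp(-I*pi/3) + 3*exp(2*I*pi/3) + 3*exp(I*pi/3))*conj(1) + 1*(3 + 5*exp(-2*I*pi/3) + 3*exp(2*I*pi/3))*conj(1) + 1*(-1)*conj(1) + 1*(3 + 3*exp(-2*I*pi/3) + 5*exp(2*I*pi/3))*conj(1) + 1*(1 + 3*exp(-2*I*pi/3) + 3*exp(-I*pi/3) + 2*exp(I*pi/3))*conj(1)]
      = (1/6)[(11) + (1 + 2*exp(-I*pi/3) + 3*exp(2*I*pi/3) + 3*exp(I*pi/3)) + (3 + 5*exp(-2*I*pi/3) + 3*exp(2*I*pi/3)) + (-1) + (3 + 3*exp(-2*I*pi/3) + 5*exp(2*I*pi/3)) + (1 + 3*exp(-2*I*pi/3) + 3*exp(-I*pi/3) + 2*exp(I*pi/3))] = 12/6 = 2
  <chi_rho, chi_1> = (1/6)[1*(11)*conj(1) + 1*(1 + 2*exp(-I*pi/3) + 3*exp(2*I*pi/3) + 3*exp(I*pi/3))*conj(exp(I*pi/3)) + 1*(3 + 5*exp(-2*I*pi/3) + 3*exp(2*I*pi/3))*conj(exp(2*I*pi/3)) + 1*(-1)*conj(-1) + 1*(3 + 3*exp(-2*I*pi/3) + 5*exp(2*I*pi/3))*conj(exp(-2*I*pi/3)) + 1*(1 + 3*exp(-2*I*pi/3) + 3*exp(-I*pi/3) + 2*exp(I*pi/3))*conj(exp(-I*pi/3))]
      = (1/6)[(11) + (4) + (3 + 3*exp(-2*I*pi/3) + 5*exp(2*I*pi/3)) + (1) + (3 + 5*exp(-2*I*pi/3) + 3*exp(2*I*pi/3)) + (4)] = 18/6 = 3
  <chi_rho, chi_2> = (1/6)[1*(11)*conj(1) + 1*(1 + 2*exp(-I*pi/3) + 3*exp(2*I*pi/3) + 3*exp(I*pi/3))*conj(exp(2*I*pi/3)) + 1*(3 + 5*exp(-2*I*pi/3) + 3*exp(2*I*pi/3))*conj(exp(-2*I*pi/3)) + 1*(-1)*conj(1) + 1*(3 + 3*exp(-2*I*pi/3) + 5*exp(2*I*pi/3))*conj(exp(2*I*pi/3)) + 1*(1 + 3*exp(-2*I*pi/3) + 3*exp(-I*pi/3) + 2*exp(I*pi/3))*conj(exp(-2*I*pi/3))]
      = (1/6)[(11) + (1 + 3*exp(-I*pi/3) + exp(-2*I*pi/3)) + (2) + (-1) + (2) + (1 + exp(2*I*pi/3) + 3*exp(I*pi/3))] = 18/6 = 3
  <chi_rho, chi_3> = (1/6)[1*(11)*conj(1) + 1*(1 + 2*exp(-I*pi/3) + 3*exp(2*I*pi/3) + 3*exp(I*pi/3))*conj(-1) + 1*(3 + 5*exp(-2*I*pi/3) + 3*exp(2*I*pi/3))*conj(1) + 1*(-1)*conj(-1) + 1*(3 + 3*exp(-2*I*pi/3) + 5*exp(2*I*pi/3))*conj(1) + 1*(1 + 3*exp(-2*I*pi/3) + 3*exp(-I*pi/3) + 2*exp(I*pi/3))*conj(-1)]
      = (1/6)[(11) + (-1 - 3*exp(I*pi/3) - 3*exp(2*I*pi/3) - 2*exp(-I*pi/3)) + (3 + 5*exp(-2*I*pi/3) + 3*exp(2*I*pi/3)) + (1) + (3 + 3*exp(-2*I*pi/3) + 5*exp(2*I*pi/3)) + (-1 - 2*exp(I*pi/3) - 3*exp(-I*pi/3) - 3*exp(-2*I*pi/3))] = 6/6 = 1
  <chi_rho, chi_4> = (1/6)[1*(11)*conj(1) + 1*(1 + 2*exp(-I*pi/3) + 3*exp(2*I*pi/3) + 3*exp(I*pi/3))*conj(exp(-2*I*pi/3)) + 1*(3 + 5*exp(-2*I*pi/3) + 3*exp(2*I*pi/3))*conj(exp(2*I*pi/3)) + 1*(-1)*conj(1) + 1*(3 + 3*exp(-2*I*pi/3) + 5*exp(2*I*pi/3))*conj(exp(-2*I*pi/3)) + 1*(1 + 3*exp(-2*I*pi/3) + 3*exp(-I*pi/3) + 2*exp(I*pi/3))*conj(exp(2*I*pi/3))]
      = (1/6)[(11) + (-4) + (3 + 3*exp(-2*I*pi/3) + 5*exp(2*I*pi/3)) + (-1) + (3 + 5*exp(-2*I*pi/3) + 3*exp(2*I*pi/3)) + (-4)] = 0/6 = 0
  <chi_rho, chi_5> = (1/6)[1*(11)*conj(1) + 1*(1 + 2*exp(-I*pi/3) + 3*exp(2*I*pi/3) + 3*exp(I*pi/3))*conj(exp(-I*pi/3)) + 1*(3 + 5*exp(-2*I*pi/3) + 3*exp(2*I*pi/3))*conj(exp(-2*I*pi/3)) + 1*(-1)*conj(-1) + 1*(3 + 3*exp(-2*I*pi/3) + 5*exp(2*I*pi/3))*conj(exp(2*I*pi/3)) + 1*(1 + 3*exp(-2*I*pi/3) + 3*exp(-I*pi/3) + 2*exp(I*pi/3))*conj(exp(I*pi/3))]
      = (1/6)[(11) + (-1 + exp(I*pi/3) + 3*exp(2*I*pi/3)) + (2) + (1) + (2) + (-1 + 3*exp(-2*I*pi/3) + exp(-I*pi/3))] = 12/6 = 2
(Exp terms are combined using exp(i*s)*conj(exp(i*t)) = exp(i*(s-t)), and sums of them are collapsed using the identity that for every m > 1 the m distinct m-th roots of unity sum to 0, e.g. 1 + exp(2*I*pi/3) + exp(-2*I*pi/3) = 0.)
Dimension check: dim(rho) = sum (mult * dim) = 2*1 + 3*1 + 3*1 + 1*1 + 0*1 + 2*1 = 11 = chi_rho(e) = 11.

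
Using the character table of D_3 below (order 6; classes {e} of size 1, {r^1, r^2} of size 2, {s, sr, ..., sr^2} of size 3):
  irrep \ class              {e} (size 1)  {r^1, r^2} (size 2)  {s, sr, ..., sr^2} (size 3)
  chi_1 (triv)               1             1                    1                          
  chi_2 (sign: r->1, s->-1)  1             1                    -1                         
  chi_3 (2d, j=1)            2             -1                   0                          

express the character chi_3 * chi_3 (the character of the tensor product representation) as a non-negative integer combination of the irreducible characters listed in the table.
chi_3 tensor chi_3 = chi_1 + chi_2 + chi_3 (all other irreducibles have multiplicity 0).

Details: The character of a tensor product is the pointwise product (chi_3 * chi_3)(C) = chi_3(C) * chi_3(C):
  {e}: (2)*(2), {r^1, r^2}: (-1)*(-1), {s, sr, ..., sr^2}: (0)*(0)
so (chi_3 * chi_3) takes values
  {e} -> 4, {r^1, r^2} -> 1, {s, sr, ..., sr^2} -> 0.
Now take the inner product of this character with each irreducible chi from the table, <chi_3*chi_3, chi> = (1/6) sum_C |C| (chi_3*chi_3)(C) conj(chi(C)):
  <chi_3*chi_3, chi_1> = (1/6)[1*(4)*conj(1) + 2*(1)*conj(1) + 3*(0)*conj(1)]
      = (1/6)[(4) + (2) + (0)] = 6/6 = 1
  <chi_3*chi_3, chi_2> = (1/6)[1*(4)*conj(1) + 2*(1)*conj(1) + 3*(0)*conj(-1)]
      = (1/6)[(4) + (2) + (0)] = 6/6 = 1
  <chi_3*chi_3, chi_3> = (1/6)[1*(4)*conj(2) + 2*(1)*conj(-1) + 3*(0)*conj(0)]
      = (1/6)[(8) + (-2) + (0)] = 6/6 = 1
Hence the multiplicities are chi_1: 1, chi_2: 1, chi_3: 1. Dimension check: dim(chi_3)*dim(chi_3) = 2*2 = 4 and sum (mult * dim) = 1*1 + 1*1 + 1*2 = 4.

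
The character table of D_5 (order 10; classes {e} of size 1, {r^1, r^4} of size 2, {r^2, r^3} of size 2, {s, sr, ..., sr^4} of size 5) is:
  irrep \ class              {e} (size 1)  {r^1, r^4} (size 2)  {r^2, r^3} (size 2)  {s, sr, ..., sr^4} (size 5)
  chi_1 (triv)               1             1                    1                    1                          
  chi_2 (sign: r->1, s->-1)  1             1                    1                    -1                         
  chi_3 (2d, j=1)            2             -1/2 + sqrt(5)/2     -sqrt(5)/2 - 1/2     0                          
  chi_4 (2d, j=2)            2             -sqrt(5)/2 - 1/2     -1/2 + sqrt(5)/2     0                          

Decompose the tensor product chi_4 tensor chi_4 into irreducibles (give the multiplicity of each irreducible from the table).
chi_4 tensor chi_4 = chi_1 + chi_2 + chi_3 (all other irreducibles have multiplicity 0).

Proof sketch: The character of a tensor product is the pointwise product (chi_4 * chi_4)(C) = chi_4(C) * chi_4(C):
  {e}: (2)*(2), {r^1, r^4}: (-sqrt(5)/2 - 1/2)*(-sqrt(5)/2 - 1/2), {r^2, r^3}: (-1/2 + sqrt(5)/2)*(-1/2 + sqrt(5)/2), {s, sr, ..., sr^4}: (0)*(0)
so (chi_4 * chi_4) takes values
  {e} -> 4, {r^1, r^4} -> sqrt(5)/2 + 3/2, {r^2, r^3} -> 3/2 - sqrt(5)/2, {s, sr, ..., sr^4} -> 0.
Now take the inner product of this character with each irreducible chi from the table, <chi_4*chi_4, chi> = (1/10) sum_C |C| (chi_4*chi_4)(C) conj(chi(C)):
  <chi_4*chi_4, chi_1> = (1/10)[1*(4)*conj(1) + 2*(sqrt(5)/2 + 3/2)*conj(1) + 2*(3/2 - sqrt(5)/2)*conj(1) + 5*(0)*conj(1)]
      = (1/10)[(4) + (sqrt(5) + 3) + (3 - sqrt(5)) + (0)] = 10/10 = 1
  <chi_4*chi_4, chi_2> = (1/10)[1*(4)*conj(1) + 2*(sqrt(5)/2 + 3/2)*conj(1) + 2*(3/2 - sqrt(5)/2)*conj(1) + 5*(0)*conj(-1)]
      = (1/10)[(4) + (sqrt(5) + 3) + (3 - sqrt(5)) + (0)] = 10/10 = 1
  <chi_4*chi_4, chi_3> = (1/10)[1*(4)*conj(2) + 2*(sqrt(5)/2 + 3/2)*conj(-1/2 + sqrt(5)/2) + 2*(3/2 - sqrt(5)/2)*conj(-sqrt(5)/2 - 1/2) + 5*(0)*conj(0)]
      = (1/10)[(8) + (1 + sqrt(5)) + (1 - sqrt(5)) + (0)] = 10/10 = 1
  <chi_4*chi_4, chi_4> = (1/10)[1*(4)*conj(2) + 2*(sqrt(5)/2 + 3/2)*conj(-sqrt(5)/2 - 1/2) + 2*(3/2 - sqrt(5)/2)*conj(-1/2 + sqrt(5)/2) + 5*(0)*conj(0)]
      = (1/10)[(8) + (-2*sqrt(5) - 4) + (-4 + 2*sqrt(5)) + (0)] = 0/10 = 0
Hence the multiplicities are chi_1: 1, chi_2: 1, chi_3: 1. Dimension check: dim(chi_4)*dim(chi_4) = 2*2 = 4 and sum (mult * dim) = 1*1 + 1*1 + 1*2 = 4.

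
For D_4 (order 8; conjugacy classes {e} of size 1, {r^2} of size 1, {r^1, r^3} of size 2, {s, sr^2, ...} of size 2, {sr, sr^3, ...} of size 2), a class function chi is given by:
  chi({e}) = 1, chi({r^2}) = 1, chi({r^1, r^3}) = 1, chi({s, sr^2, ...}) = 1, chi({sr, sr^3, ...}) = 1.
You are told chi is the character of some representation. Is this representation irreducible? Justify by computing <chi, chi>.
Irreducible: <chi, chi> = 1.

Reasoning: <chi, chi> = (1/|G|) sum_C |C| * |chi(C)|^2 = (1/8)[1*|1|^2 + 1*|1|^2 + 2*|1|^2 + 2*|1|^2 + 2*|1|^2]
  = (1/8)[(1) + (1) + (2) + (2) + (2)] = 8/8 = 1.
A character is irreducible iff <chi, chi> = 1, so this representation is irreducible.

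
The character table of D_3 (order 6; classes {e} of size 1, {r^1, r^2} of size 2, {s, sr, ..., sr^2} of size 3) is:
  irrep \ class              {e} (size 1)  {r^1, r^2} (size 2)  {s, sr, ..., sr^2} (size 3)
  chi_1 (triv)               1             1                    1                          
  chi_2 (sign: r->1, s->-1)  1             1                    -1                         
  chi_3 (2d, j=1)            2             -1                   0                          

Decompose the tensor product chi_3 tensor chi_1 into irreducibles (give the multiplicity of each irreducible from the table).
chi_3 tensor chi_1 = chi_3 (all other irreducibles have multiplicity 0).

Reasoning: The character of a tensor product is the pointwise product (chi_3 * chi_1)(C) = chi_3(C) * chi_1(C):
  {e}: (2)*(1), {r^1, r^2}: (-1)*(1), {s, sr, ..., sr^2}: (0)*(1)
so (chi_3 * chi_1) takes values
  {e} -> 2, {r^1, r^2} -> -1, {s, sr, ..., sr^2} -> 0.
Now take the inner product of this character with each irreducible chi from the table, <chi_3*chi_1, chi> = (1/6) sum_C |C| (chi_3*chi_1)(C) conj(chi(C)):
  <chi_3*chi_1, chi_1> = (1/6)[1*(2)*conj(1) + 2*(-1)*conj(1) + 3*(0)*conj(1)]
      = (1/6)[(2) + (-2) + (0)] = 0/6 = 0
  <chi_3*chi_1, chi_2> = (1/6)[1*(2)*conj(1) + 2*(-1)*conj(1) + 3*(0)*conj(-1)]
      = (1/6)[(2) + (-2) + (0)] = 0/6 = 0
  <chi_3*chi_1, chi_3> = (1/6)[1*(2)*conj(2) + 2*(-1)*conj(-1) + 3*(0)*conj(0)]
      = (1/6)[(4) + (2) + (0)] = 6/6 = 1
Hence the multiplicities are chi_3: 1. Dimension check: dim(chi_3)*dim(chi_1) = 2*1 = 2 and sum (mult * dim) = 1*2 = 2.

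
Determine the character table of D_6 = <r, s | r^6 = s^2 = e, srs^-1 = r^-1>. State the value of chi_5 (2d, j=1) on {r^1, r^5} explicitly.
Conjugacy classes: {e} of size 1, {r^3} of size 1, {r^1, r^5} of size 2, {r^2, r^4} of size 2, {s, sr^2, ...} of size 3, {sr, sr^3, ...} of size 3.
Character table:
  irrep \ class              {e} (size 1)  {r^3} (size 1)  {r^1, r^5} (size 2)  {r^2, r^4} (size 2)  {s, sr^2, ...} (size 3)  {sr, sr^3, ...} (size 3)
  chi_1 (triv)               1             1               1                    1                    1                        1                       
  chi_2 (sign: r->1, s->-1)  1             1               1                    1                    -1                       -1                      
  chi_3 (r->-1, s->1)        1             -1              -1                   1                    1                        -1                      
  chi_4 (r->-1, s->-1)       1             -1              -1                   1                    -1                       1                       
  chi_5 (2d, j=1)            2             -2              1                    -1                   0                        0                       
  chi_6 (2d, j=2)            2             2               -1                   -1                   0                        0                       

Spot check: chi_5 (2d, j=1) on {r^1, r^5} = 1.

Why: D_6 has order 2*6 = 12 with 6 conjugacy classes, hence 6 irreducibles. Sum of squared dims 1 + 1 + 1 + 1 + 4 + 4 = 12 = |G|. Linear characters come from the abelianisation; the 2-dimensional irreps have character r^k -> 2*cos(2*pi*j*k/6), reflections -> 0.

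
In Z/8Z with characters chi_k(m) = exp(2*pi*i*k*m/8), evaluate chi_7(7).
chi_7(7) = zeta_8^49 = exp(I*pi/4)

Details: chi_7(7) = zeta_8^(7*7) = zeta_8^49. Since zeta_8^8 = 1, this equals zeta_8^1 = exp(2*pi*i*1/8) = exp(I*pi/4).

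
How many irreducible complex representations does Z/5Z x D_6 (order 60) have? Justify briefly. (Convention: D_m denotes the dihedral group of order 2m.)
30

Why: The number of irreducible complex representations of a finite group equals its number of conjugacy classes. For a direct product, #classes(G x H) = #classes(G) * #classes(H). Z/5Z has 5 classes (abelian), D_6 has 6 classes, so 5 * 6 = 30, so Z/5Z x D_6 (order 60) has exactly 30 irreducible complex representations.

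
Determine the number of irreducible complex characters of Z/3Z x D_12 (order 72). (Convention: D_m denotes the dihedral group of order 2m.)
27

Solution. The number of irreducible complex representations of a finite group equals its number of conjugacy classes. For a direct product, #classes(G x H) = #classes(G) * #classes(H). Z/3Z has 3 classes (abelian), D_12 has 9 classes, so 3 * 9 = 27, so Z/3Z x D_12 (order 72) has exactly 27 irreducible complex representations.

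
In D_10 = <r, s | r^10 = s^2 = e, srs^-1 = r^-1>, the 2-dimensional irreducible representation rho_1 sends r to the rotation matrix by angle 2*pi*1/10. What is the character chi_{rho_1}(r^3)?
chi_{rho_1}(r^3) = 2*cos(2*pi*1*3/10) = 1/2 - sqrt(5)/2

Reasoning: rho_1(r^3) is rotation by angle 2*pi*1*3/10, whose trace is 2*cos(2*pi*1*3/10) = 1/2 - sqrt(5)/2.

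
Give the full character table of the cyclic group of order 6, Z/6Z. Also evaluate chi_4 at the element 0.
Character table of Z/6Z (irreps indexed chi_0,...,chi_5 with chi_k(m) = zeta_6^(k*m), zeta_6 = exp(2*pi*i/6)):
  irrep \ class  {0} (size 1)  {1} (size 1)    {2} (size 1)    {3} (size 1)  {4} (size 1)    {5} (size 1)  
  chi_0          1             1               1               1             1               1             
  chi_1          1             exp(I*pi/3)     exp(2*I*pi/3)   -1            exp(-2*I*pi/3)  exp(-I*pi/3)  
  chi_2          1             exp(2*I*pi/3)   exp(-2*I*pi/3)  1             exp(2*I*pi/3)   exp(-2*I*pi/3)
  chi_3          1             -1              1               -1            1               -1            
  chi_4          1             exp(-2*I*pi/3)  exp(2*I*pi/3)   1             exp(-2*I*pi/3)  exp(2*I*pi/3) 
  chi_5          1             exp(-I*pi/3)    exp(-2*I*pi/3)  -1            exp(2*I*pi/3)   exp(I*pi/3)   

Spot check: chi_4(0) = zeta_6^(4*0) = zeta_6^0 = 1.

Proof sketch: Z/6Z is abelian, so all 6 irreducible complex representations are 1-dimensional. They are given by chi_k(m) = zeta_6^(k*m) for k = 0,...,5. Row orthogonality: sum_m chi_k(m) conj(chi_l(m)) = 6 * [k = l].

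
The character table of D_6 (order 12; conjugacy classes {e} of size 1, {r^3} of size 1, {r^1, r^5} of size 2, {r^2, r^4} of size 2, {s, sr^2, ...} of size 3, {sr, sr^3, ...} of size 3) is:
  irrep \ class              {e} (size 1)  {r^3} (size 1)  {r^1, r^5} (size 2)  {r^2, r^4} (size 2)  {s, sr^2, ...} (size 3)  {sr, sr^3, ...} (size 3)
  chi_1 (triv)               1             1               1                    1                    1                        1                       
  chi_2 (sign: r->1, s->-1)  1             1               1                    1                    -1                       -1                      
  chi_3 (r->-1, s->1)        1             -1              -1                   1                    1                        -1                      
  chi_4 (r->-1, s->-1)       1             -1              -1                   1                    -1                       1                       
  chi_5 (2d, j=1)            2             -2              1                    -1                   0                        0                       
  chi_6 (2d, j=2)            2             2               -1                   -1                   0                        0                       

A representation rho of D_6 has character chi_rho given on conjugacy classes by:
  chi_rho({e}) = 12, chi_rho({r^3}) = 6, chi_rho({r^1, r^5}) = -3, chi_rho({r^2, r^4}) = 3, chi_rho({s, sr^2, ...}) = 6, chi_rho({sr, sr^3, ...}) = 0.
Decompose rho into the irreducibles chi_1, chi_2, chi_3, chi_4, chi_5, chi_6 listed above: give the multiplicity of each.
Multiplicities: chi_1: 3, chi_2: 0, chi_3: 3, chi_4: 0, chi_5: 0, chi_6: 3.

Why: Use <chi_rho, chi> = (1/|G|) sum_C |C| * chi_rho(C) * conj(chi(C)) with |G| = 12 for each irreducible chi in the table:
  <chi_rho, chi_1> = (1/12)[1*(12)*conj(1) + 1*(6)*conj(1) + 2*(-3)*conj(1) + 2*(3)*conj(1) + 3*(6)*conj(1) + 3*(0)*conj(1)]
      = (1/12)[(12) + (6) + (-6) + (6) + (18) + (0)] = 36/12 = 3
  <chi_rho, chi_2> = (1/12)[1*(12)*conj(1) + 1*(6)*conj(1) + 2*(-3)*conj(1) + 2*(3)*conj(1) + 3*(6)*conj(-1) + 3*(0)*conj(-1)]
      = (1/12)[(12) + (6) + (-6) + (6) + (-18) + (0)] = 0/12 = 0
  <chi_rho, chi_3> = (1/12)[1*(12)*conj(1) + 1*(6)*conj(-1) + 2*(-3)*conj(-1) + 2*(3)*conj(1) + 3*(6)*conj(1) + 3*(0)*conj(-1)]
      = (1/12)[(12) + (-6) + (6) + (6) + (18) + (0)] = 36/12 = 3
  <chi_rho, chi_4> = (1/12)[1*(12)*conj(1) + 1*(6)*conj(-1) + 2*(-3)*conj(-1) + 2*(3)*conj(1) + 3*(6)*conj(-1) + 3*(0)*conj(1)]
      = (1/12)[(12) + (-6) + (6) + (6) + (-18) + (0)] = 0/12 = 0
  <chi_rho, chi_5> = (1/12)[1*(12)*conj(2) + 1*(6)*conj(-2) + 2*(-3)*conj(1) + 2*(3)*conj(-1) + 3*(6)*conj(0) + 3*(0)*conj(0)]
      = (1/12)[(24) + (-12) + (-6) + (-6) + (0) + (0)] = 0/12 = 0
  <chi_rho, chi_6> = (1/12)[1*(12)*conj(2) + 1*(6)*conj(2) + 2*(-3)*conj(-1) + 2*(3)*conj(-1) + 3*(6)*conj(0) + 3*(0)*conj(0)]
      = (1/12)[(24) + (12) + (6) + (-6) + (0) + (0)] = 36/12 = 3
Dimension check: dim(rho) = sum (mult * dim) = 3*1 + 0*1 + 3*1 + 0*1 + 0*2 + 3*2 = 12 = chi_rho(e) = 12.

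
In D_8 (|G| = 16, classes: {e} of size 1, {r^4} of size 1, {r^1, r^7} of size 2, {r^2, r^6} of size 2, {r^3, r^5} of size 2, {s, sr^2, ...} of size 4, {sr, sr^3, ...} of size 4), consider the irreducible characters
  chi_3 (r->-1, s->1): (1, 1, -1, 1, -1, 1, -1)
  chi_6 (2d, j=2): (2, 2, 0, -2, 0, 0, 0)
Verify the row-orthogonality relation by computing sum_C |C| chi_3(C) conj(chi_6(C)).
Sum = 0; so <chi_3, chi_6> = 0 (distinct irreducibles are orthogonal).

Derivation: Compute term by term over conjugacy classes (|C| * chi_3(C) * conj(chi_6(C))):
  1*(1)*conj(2) + 1*(1)*conj(2) + 2*(-1)*conj(0) + 2*(1)*conj(-2) + 2*(-1)*conj(0) + 4*(1)*conj(0) + 4*(-1)*conj(0)
  = (2) + (2) + (0) + (-4) + (0) + (0) + (0)
  = 0.
Dividing by |G| = 16 gives 0/16 = 0, matching the row-orthogonality relation <chi_3, chi_6> = [chi_3 = chi_6].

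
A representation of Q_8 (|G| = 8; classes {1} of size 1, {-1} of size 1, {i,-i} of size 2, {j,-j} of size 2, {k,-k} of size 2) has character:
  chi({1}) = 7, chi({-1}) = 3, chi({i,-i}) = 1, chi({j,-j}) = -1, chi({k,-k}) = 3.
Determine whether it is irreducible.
Not irreducible (reducible): <chi, chi> = 10 > 1.

Why: <chi, chi> = (1/|G|) sum_C |C| * |chi(C)|^2 = (1/8)[1*|7|^2 + 1*|3|^2 + 2*|1|^2 + 2*|-1|^2 + 2*|3|^2]
  = (1/8)[(49) + (9) + (2) + (2) + (18)] = 80/8 = 10.
A character is irreducible iff <chi, chi> = 1, so this representation is reducible.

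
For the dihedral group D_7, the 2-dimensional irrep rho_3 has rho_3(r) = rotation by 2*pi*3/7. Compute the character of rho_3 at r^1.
chi_{rho_3}(r^1) = 2*cos(2*pi*3*1/7) = -2*cos(pi/7)

Solution. rho_3(r^1) is rotation by angle 2*pi*3*1/7, whose trace is 2*cos(2*pi*3*1/7) = -2*cos(pi/7).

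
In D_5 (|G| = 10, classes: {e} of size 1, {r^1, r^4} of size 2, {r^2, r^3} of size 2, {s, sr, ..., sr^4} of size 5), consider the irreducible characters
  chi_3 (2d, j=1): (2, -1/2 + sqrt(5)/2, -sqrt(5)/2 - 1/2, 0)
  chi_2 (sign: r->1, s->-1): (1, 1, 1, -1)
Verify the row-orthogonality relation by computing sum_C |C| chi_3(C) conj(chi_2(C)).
Sum = 0; so <chi_3, chi_2> = 0 (distinct irreducibles are orthogonal).

Why: Compute term by term over conjugacy classes (|C| * chi_3(C) * conj(chi_2(C))):
  1*(2)*conj(1) + 2*(-1/2 + sqrt(5)/2)*conj(1) + 2*(-sqrt(5)/2 - 1/2)*conj(1) + 5*(0)*conj(-1)
  = (2) + (-1 + sqrt(5)) + (-sqrt(5) - 1) + (0)
  = 0.
Dividing by |G| = 10 gives 0/10 = 0, matching the row-orthogonality relation <chi_3, chi_2> = [chi_3 = chi_2].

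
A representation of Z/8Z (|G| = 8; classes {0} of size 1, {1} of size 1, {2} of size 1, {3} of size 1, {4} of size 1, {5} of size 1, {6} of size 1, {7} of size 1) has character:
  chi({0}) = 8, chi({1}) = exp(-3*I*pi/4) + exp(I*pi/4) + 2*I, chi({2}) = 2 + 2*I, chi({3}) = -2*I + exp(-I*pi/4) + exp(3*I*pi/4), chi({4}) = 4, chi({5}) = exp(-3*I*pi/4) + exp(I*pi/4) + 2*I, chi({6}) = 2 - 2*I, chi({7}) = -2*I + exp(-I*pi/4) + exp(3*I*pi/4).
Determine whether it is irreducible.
Not irreducible (reducible): <chi, chi> = 14 > 1.

Solution. <chi, chi> = (1/|G|) sum_C |C| * |chi(C)|^2 = (1/8)[1*|8|^2 + 1*|exp(-3*I*pi/4) + exp(I*pi/4) + 2*I|^2 + 1*|2 + 2*I|^2 + 1*|-2*I + exp(-I*pi/4) + exp(3*I*pi/4)|^2 + 1*|4|^2 + 1*|exp(-3*I*pi/4) + exp(I*pi/4) + 2*I|^2 + 1*|2 - 2*I|^2 + 1*|-2*I + exp(-I*pi/4) + exp(3*I*pi/4)|^2]
  = (1/8)[(64) + (4) + (8) + (4) + (16) + (4) + (8) + (4)] = 112/8 = 14.
(Exp terms are combined using exp(i*s)*conj(exp(i*t)) = exp(i*(s-t)), and sums of them are collapsed using the identity that for every m > 1 the m distinct m-th roots of unity sum to 0, e.g. 1 + exp(2*I*pi/3) + exp(-2*I*pi/3) = 0.)
A character is irreducible iff <chi, chi> = 1, so this representation is reducible.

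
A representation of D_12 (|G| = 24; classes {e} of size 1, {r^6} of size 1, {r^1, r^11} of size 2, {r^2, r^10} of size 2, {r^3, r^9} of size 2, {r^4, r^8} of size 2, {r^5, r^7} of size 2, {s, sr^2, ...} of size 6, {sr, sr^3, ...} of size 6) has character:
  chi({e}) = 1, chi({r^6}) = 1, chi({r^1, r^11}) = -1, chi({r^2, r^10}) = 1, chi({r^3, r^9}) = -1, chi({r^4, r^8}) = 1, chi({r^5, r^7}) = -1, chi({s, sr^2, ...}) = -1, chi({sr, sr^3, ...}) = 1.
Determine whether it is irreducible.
Irreducible: <chi, chi> = 1.

<chi, chi> = (1/|G|) sum_C |C| * |chi(C)|^2 = (1/24)[1*|1|^2 + 1*|1|^2 + 2*|-1|^2 + 2*|1|^2 + 2*|-1|^2 + 2*|1|^2 + 2*|-1|^2 + 6*|-1|^2 + 6*|1|^2]
  = (1/24)[(1) + (1) + (2) + (2) + (2) + (2) + (2) + (6) + (6)] = 24/24 = 1.
A character is irreducible iff <chi, chi> = 1, so this representation is irreducible.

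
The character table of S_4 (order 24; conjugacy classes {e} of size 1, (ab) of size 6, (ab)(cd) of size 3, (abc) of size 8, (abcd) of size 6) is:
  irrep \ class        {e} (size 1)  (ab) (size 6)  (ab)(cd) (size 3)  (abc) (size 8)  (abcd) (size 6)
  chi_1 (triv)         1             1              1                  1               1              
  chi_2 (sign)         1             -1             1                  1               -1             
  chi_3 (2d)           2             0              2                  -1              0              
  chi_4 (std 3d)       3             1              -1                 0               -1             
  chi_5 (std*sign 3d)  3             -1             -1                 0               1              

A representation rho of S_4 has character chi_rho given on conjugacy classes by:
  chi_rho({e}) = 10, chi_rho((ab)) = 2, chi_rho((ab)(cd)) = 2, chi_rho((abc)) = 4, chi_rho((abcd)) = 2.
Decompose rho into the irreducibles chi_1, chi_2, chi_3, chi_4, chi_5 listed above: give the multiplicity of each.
Multiplicities: chi_1: 3, chi_2: 1, chi_3: 0, chi_4: 1, chi_5: 1.

Reasoning: Use <chi_rho, chi> = (1/|G|) sum_C |C| * chi_rho(C) * conj(chi(C)) with |G| = 24 for each irreducible chi in the table:
  <chi_rho, chi_1> = (1/24)[1*(10)*conj(1) + 6*(2)*conj(1) + 3*(2)*conj(1) + 8*(4)*conj(1) + 6*(2)*conj(1)]
      = (1/24)[(10) + (12) + (6) + (32) + (12)] = 72/24 = 3
  <chi_rho, chi_2> = (1/24)[1*(10)*conj(1) + 6*(2)*conj(-1) + 3*(2)*conj(1) + 8*(4)*conj(1) + 6*(2)*conj(-1)]
      = (1/24)[(10) + (-12) + (6) + (32) + (-12)] = 24/24 = 1
  <chi_rho, chi_3> = (1/24)[1*(10)*conj(2) + 6*(2)*conj(0) + 3*(2)*conj(2) + 8*(4)*conj(-1) + 6*(2)*conj(0)]
      = (1/24)[(20) + (0) + (12) + (-32) + (0)] = 0/24 = 0
  <chi_rho, chi_4> = (1/24)[1*(10)*conj(3) + 6*(2)*conj(1) + 3*(2)*conj(-1) + 8*(4)*conj(0) + 6*(2)*conj(-1)]
      = (1/24)[(30) + (12) + (-6) + (0) + (-12)] = 24/24 = 1
  <chi_rho, chi_5> = (1/24)[1*(10)*conj(3) + 6*(2)*conj(-1) + 3*(2)*conj(-1) + 8*(4)*conj(0) + 6*(2)*conj(1)]
      = (1/24)[(30) + (-12) + (-6) + (0) + (12)] = 24/24 = 1
Dimension check: dim(rho) = sum (mult * dim) = 3*1 + 1*1 + 0*2 + 1*3 + 1*3 = 10 = chi_rho(e) = 10.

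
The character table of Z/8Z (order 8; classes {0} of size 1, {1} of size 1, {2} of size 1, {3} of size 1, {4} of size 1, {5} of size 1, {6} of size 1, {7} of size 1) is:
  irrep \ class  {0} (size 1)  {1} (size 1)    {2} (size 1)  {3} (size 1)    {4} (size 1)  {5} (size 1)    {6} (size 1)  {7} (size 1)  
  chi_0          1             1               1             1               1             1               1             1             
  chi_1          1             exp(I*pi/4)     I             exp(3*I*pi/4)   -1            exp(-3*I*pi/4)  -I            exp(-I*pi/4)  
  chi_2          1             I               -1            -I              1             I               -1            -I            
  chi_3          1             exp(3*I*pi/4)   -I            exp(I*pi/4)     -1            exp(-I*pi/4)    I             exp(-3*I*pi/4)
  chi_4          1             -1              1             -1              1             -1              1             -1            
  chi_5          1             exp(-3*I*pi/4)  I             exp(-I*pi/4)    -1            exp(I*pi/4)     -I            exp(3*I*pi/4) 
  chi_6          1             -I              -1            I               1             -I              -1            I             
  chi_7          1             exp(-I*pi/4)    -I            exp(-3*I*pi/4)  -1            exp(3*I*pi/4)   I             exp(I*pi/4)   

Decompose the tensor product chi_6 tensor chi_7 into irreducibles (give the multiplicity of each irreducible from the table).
chi_6 tensor chi_7 = chi_5 (all other irreducibles have multiplicity 0).

Working: The character of a tensor product is the pointwise product (chi_6 * chi_7)(C) = chi_6(C) * chi_7(C):
  {0}: (1)*(1), {1}: (-I)*(exp(-I*pi/4)), {2}: (-1)*(-I), {3}: (I)*(exp(-3*I*pi/4)), {4}: (1)*(-1), {5}: (-I)*(exp(3*I*pi/4)), {6}: (-1)*(I), {7}: (I)*(exp(I*pi/4))
so (chi_6 * chi_7) takes values
  {0} -> 1, {1} -> -exp(I*pi/4), {2} -> I, {3} -> exp(-I*pi/4), {4} -> -1, {5} -> -exp(-3*I*pi/4), {6} -> -I, {7} -> exp(3*I*pi/4).
Now take the inner product of this character with each irreducible chi from the table, <chi_6*chi_7, chi> = (1/8) sum_C |C| (chi_6*chi_7)(C) conj(chi(C)):
  <chi_6*chi_7, chi_0> = (1/8)[1*(1)*conj(1) + 1*(-exp(I*pi/4))*conj(1) + 1*(I)*conj(1) + 1*(exp(-I*pi/4))*conj(1) + 1*(-1)*conj(1) + 1*(-exp(-3*I*pi/4))*conj(1) + 1*(-I)*conj(1) + 1*(exp(3*I*pi/4))*conj(1)]
      = (1/8)[(1) + (-exp(I*pi/4)) + (I) + (exp(-I*pi/4)) + (-1) + (-exp(-3*I*pi/4)) + (-I) + (exp(3*I*pi/4))] = 0/8 = 0
  <chi_6*chi_7, chi_1> = (1/8)[1*(1)*conj(1) + 1*(-exp(I*pi/4))*conj(exp(I*pi/4)) + 1*(I)*conj(I) + 1*(exp(-I*pi/4))*conj(exp(3*I*pi/4)) + 1*(-1)*conj(-1) + 1*(-exp(-3*I*pi/4))*conj(exp(-3*I*pi/4)) + 1*(-I)*conj(-I) + 1*(exp(3*I*pi/4))*conj(exp(-I*pi/4))]
      = (1/8)[(1) + (-1) + (1) + (-1) + (1) + (-1) + (1) + (-1)] = 0/8 = 0
  <chi_6*chi_7, chi_2> = (1/8)[1*(1)*conj(1) + 1*(-exp(I*pi/4))*conj(I) + 1*(I)*conj(-1) + 1*(exp(-I*pi/4))*conj(-I) + 1*(-1)*conj(1) + 1*(-exp(-3*I*pi/4))*conj(I) + 1*(-I)*conj(-1) + 1*(exp(3*I*pi/4))*conj(-I)]
      = (1/8)[(1) + (exp(3*I*pi/4)) + (-I) + (exp(I*pi/4)) + (-1) + (exp(-I*pi/4)) + (I) + (exp(-3*I*pi/4))] = 0/8 = 0
  <chi_6*chi_7, chi_3> = (1/8)[1*(1)*conj(1) + 1*(-exp(I*pi/4))*conj(exp(3*I*pi/4)) + 1*(I)*conj(-I) + 1*(exp(-I*pi/4))*conj(exp(I*pi/4)) + 1*(-1)*conj(-1) + 1*(-exp(-3*I*pi/4))*conj(exp(-I*pi/4)) + 1*(-I)*conj(I) + 1*(exp(3*I*pi/4))*conj(exp(-3*I*pi/4))]
      = (1/8)[(1) + (I) + (-1) + (-I) + (1) + (I) + (-1) + (-I)] = 0/8 = 0
  <chi_6*chi_7, chi_4> = (1/8)[1*(1)*conj(1) + 1*(-exp(I*pi/4))*conj(-1) + 1*(I)*conj(1) + 1*(exp(-I*pi/4))*conj(-1) + 1*(-1)*conj(1) + 1*(-exp(-3*I*pi/4))*conj(-1) + 1*(-I)*conj(1) + 1*(exp(3*I*pi/4))*conj(-1)]
      = (1/8)[(1) + (exp(I*pi/4)) + (I) + (-exp(-I*pi/4)) + (-1) + (exp(-3*I*pi/4)) + (-I) + (-exp(3*I*pi/4))] = 0/8 = 0
  <chi_6*chi_7, chi_5> = (1/8)[1*(1)*conj(1) + 1*(-exp(I*pi/4))*conj(exp(-3*I*pi/4)) + 1*(I)*conj(I) + 1*(exp(-I*pi/4))*conj(exp(-I*pi/4)) + 1*(-1)*conj(-1) + 1*(-exp(-3*I*pi/4))*conj(exp(I*pi/4)) + 1*(-I)*conj(-I) + 1*(exp(3*I*pi/4))*conj(exp(3*I*pi/4))]
      = (1/8)[(1) + (1) + (1) + (1) + (1) + (1) + (1) + (1)] = 8/8 = 1
  <chi_6*chi_7, chi_6> = (1/8)[1*(1)*conj(1) + 1*(-exp(I*pi/4))*conj(-I) + 1*(I)*conj(-1) + 1*(exp(-I*pi/4))*conj(I) + 1*(-1)*conj(1) + 1*(-exp(-3*I*pi/4))*conj(-I) + 1*(-I)*conj(-1) + 1*(exp(3*I*pi/4))*conj(I)]
      = (1/8)[(1) + (-exp(3*I*pi/4)) + (-I) + (-exp(I*pi/4)) + (-1) + (-exp(-I*pi/4)) + (I) + (-exp(-3*I*pi/4))] = 0/8 = 0
  <chi_6*chi_7, chi_7> = (1/8)[1*(1)*conj(1) + 1*(-exp(I*pi/4))*conj(exp(-I*pi/4)) + 1*(I)*conj(-I) + 1*(exp(-I*pi/4))*conj(exp(-3*I*pi/4)) + 1*(-1)*conj(-1) + 1*(-exp(-3*I*pi/4))*conj(exp(3*I*pi/4)) + 1*(-I)*conj(I) + 1*(exp(3*I*pi/4))*conj(exp(I*pi/4))]
      = (1/8)[(1) + (-I) + (-1) + (I) + (1) + (-I) + (-1) + (I)] = 0/8 = 0
(Exp terms are combined using exp(i*s)*conj(exp(i*t)) = exp(i*(s-t)), and sums of them are collapsed using the identity that for every m > 1 the m distinct m-th roots of unity sum to 0, e.g. 1 + exp(2*I*pi/3) + exp(-2*I*pi/3) = 0.)
Hence the multiplicities are chi_5: 1. Dimension check: dim(chi_6)*dim(chi_7) = 1*1 = 1 and sum (mult * dim) = 1*1 = 1.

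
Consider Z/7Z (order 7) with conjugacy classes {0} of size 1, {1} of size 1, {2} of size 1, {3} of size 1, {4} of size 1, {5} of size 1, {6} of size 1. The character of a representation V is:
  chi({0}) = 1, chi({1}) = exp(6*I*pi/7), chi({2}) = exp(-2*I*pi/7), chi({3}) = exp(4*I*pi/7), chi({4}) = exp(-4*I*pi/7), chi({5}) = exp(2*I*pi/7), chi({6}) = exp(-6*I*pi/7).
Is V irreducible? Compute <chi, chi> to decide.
Irreducible: <chi, chi> = 1.

Proof sketch: <chi, chi> = (1/|G|) sum_C |C| * |chi(C)|^2 = (1/7)[1*|1|^2 + 1*|exp(6*I*pi/7)|^2 + 1*|exp(-2*I*pi/7)|^2 + 1*|exp(4*I*pi/7)|^2 + 1*|exp(-4*I*pi/7)|^2 + 1*|exp(2*I*pi/7)|^2 + 1*|exp(-6*I*pi/7)|^2]
  = (1/7)[(1) + (1) + (1) + (1) + (1) + (1) + (1)] = 7/7 = 1.
(Exp terms are combined using exp(i*s)*conj(exp(i*t)) = exp(i*(s-t)), and sums of them are collapsed using the identity that for every m > 1 the m distinct m-th roots of unity sum to 0, e.g. 1 + exp(2*I*pi/3) + exp(-2*I*pi/3) = 0.)
A character is irreducible iff <chi, chi> = 1, so this representation is irreducible.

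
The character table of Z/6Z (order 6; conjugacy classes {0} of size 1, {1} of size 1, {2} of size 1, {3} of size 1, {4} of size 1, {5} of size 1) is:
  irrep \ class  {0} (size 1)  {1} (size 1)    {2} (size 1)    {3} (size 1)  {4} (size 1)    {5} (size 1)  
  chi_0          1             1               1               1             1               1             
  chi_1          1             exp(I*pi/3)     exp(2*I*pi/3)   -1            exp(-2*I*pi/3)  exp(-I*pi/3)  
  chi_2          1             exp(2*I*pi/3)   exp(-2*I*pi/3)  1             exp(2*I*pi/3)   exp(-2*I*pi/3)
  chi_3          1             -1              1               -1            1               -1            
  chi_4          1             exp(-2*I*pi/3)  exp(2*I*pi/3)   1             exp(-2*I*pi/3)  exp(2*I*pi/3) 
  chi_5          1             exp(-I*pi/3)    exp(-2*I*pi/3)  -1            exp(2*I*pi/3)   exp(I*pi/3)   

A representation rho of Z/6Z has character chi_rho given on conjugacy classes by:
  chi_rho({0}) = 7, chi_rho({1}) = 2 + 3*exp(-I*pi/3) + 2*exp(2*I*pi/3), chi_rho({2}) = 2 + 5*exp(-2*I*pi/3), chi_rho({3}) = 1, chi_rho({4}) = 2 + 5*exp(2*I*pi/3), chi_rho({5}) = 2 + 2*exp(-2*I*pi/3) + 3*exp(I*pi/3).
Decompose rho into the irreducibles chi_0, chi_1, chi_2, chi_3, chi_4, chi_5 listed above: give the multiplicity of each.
Multiplicities: chi_0: 2, chi_1: 0, chi_2: 2, chi_3: 0, chi_4: 0, chi_5: 3.

Reasoning: Use <chi_rho, chi> = (1/|G|) sum_C |C| * chi_rho(C) * conj(chi(C)) with |G| = 6 for each irreducible chi in the table:
  <chi_rho, chi_0> = (1/6)[1*(7)*conj(1) + 1*(2 + 3*exp(-I*pi/3) + 2*exp(2*I*pi/3))*conj(1) + 1*(2 + 5*exp(-2*I*pi/3))*conj(1) + 1*(1)*conj(1) + 1*(2 + 5*exp(2*I*pi/3))*conj(1) + 1*(2 + 2*exp(-2*I*pi/3) + 3*exp(I*pi/3))*conj(1)]
      = (1/6)[(7) + (2 + 3*exp(-I*pi/3) + 2*exp(2*I*pi/3)) + (2 + 5*exp(-2*I*pi/3)) + (1) + (2 + 5*exp(2*I*pi/3)) + (2 + 2*exp(-2*I*pi/3) + 3*exp(I*pi/3))] = 12/6 = 2
  <chi_rho, chi_1> = (1/6)[1*(7)*conj(1) + 1*(2 + 3*exp(-I*pi/3) + 2*exp(2*I*pi/3))*conj(exp(I*pi/3)) + 1*(2 + 5*exp(-2*I*pi/3))*conj(exp(2*I*pi/3)) + 1*(1)*conj(-1) + 1*(2 + 5*exp(2*I*pi/3))*conj(exp(-2*I*pi/3)) + 1*(2 + 2*exp(-2*I*pi/3) + 3*exp(I*pi/3))*conj(exp(-I*pi/3))]
      = (1/6)[(7) + (3*exp(-2*I*pi/3) + 2*exp(-I*pi/3) + 2*exp(I*pi/3)) + (2*exp(-2*I*pi/3) + 5*exp(2*I*pi/3)) + (-1) + (5*exp(-2*I*pi/3) + 2*exp(2*I*pi/3)) + (2*exp(-I*pi/3) + 2*exp(I*pi/3) + 3*exp(2*I*pi/3))] = 0/6 = 0
  <chi_rho, chi_2> = (1/6)[1*(7)*conj(1) + 1*(2 + 3*exp(-I*pi/3) + 2*exp(2*I*pi/3))*conj(exp(2*I*pi/3)) + 1*(2 + 5*exp(-2*I*pi/3))*conj(exp(-2*I*pi/3)) + 1*(1)*conj(1) + 1*(2 + 5*exp(2*I*pi/3))*conj(exp(2*I*pi/3)) + 1*(2 + 2*exp(-2*I*pi/3) + 3*exp(I*pi/3))*conj(exp(-2*I*pi/3))]
      = (1/6)[(7) + (-1 + 2*exp(-2*I*pi/3)) + (5 + 2*exp(2*I*pi/3)) + (1) + (5 + 2*exp(-2*I*pi/3)) + (-1 + 2*exp(2*I*pi/3))] = 12/6 = 2
  <chi_rho, chi_3> = (1/6)[1*(7)*conj(1) + 1*(2 + 3*exp(-I*pi/3) + 2*exp(2*I*pi/3))*conj(-1) + 1*(2 + 5*exp(-2*I*pi/3))*conj(1) + 1*(1)*conj(-1) + 1*(2 + 5*exp(2*I*pi/3))*conj(1) + 1*(2 + 2*exp(-2*I*pi/3) + 3*exp(I*pi/3))*conj(-1)]
      = (1/6)[(7) + (-2 - 2*exp(2*I*pi/3) - 3*exp(-I*pi/3)) + (2 + 5*exp(-2*I*pi/3)) + (-1) + (2 + 5*exp(2*I*pi/3)) + (-2 - 3*exp(I*pi/3) - 2*exp(-2*I*pi/3))] = 0/6 = 0
  <chi_rho, chi_4> = (1/6)[1*(7)*conj(1) + 1*(2 + 3*exp(-I*pi/3) + 2*exp(2*I*pi/3))*conj(exp(-2*I*pi/3)) + 1*(2 + 5*exp(-2*I*pi/3))*conj(exp(2*I*pi/3)) + 1*(1)*conj(1) + 1*(2 + 5*exp(2*I*pi/3))*conj(exp(-2*I*pi/3)) + 1*(2 + 2*exp(-2*I*pi/3) + 3*exp(I*pi/3))*conj(exp(2*I*pi/3))]
      = (1/6)[(7) + (2*exp(-2*I*pi/3) + 2*exp(2*I*pi/3) + 3*exp(I*pi/3)) + (2*exp(-2*I*pi/3) + 5*exp(2*I*pi/3)) + (1) + (5*exp(-2*I*pi/3) + 2*exp(2*I*pi/3)) + (3*exp(-I*pi/3) + 2*exp(-2*I*pi/3) + 2*exp(2*I*pi/3))] = 0/6 = 0
  <chi_rho, chi_5> = (1/6)[1*(7)*conj(1) + 1*(2 + 3*exp(-I*pi/3) + 2*exp(2*I*pi/3))*conj(exp(-I*pi/3)) + 1*(2 + 5*exp(-2*I*pi/3))*conj(exp(-2*I*pi/3)) + 1*(1)*conj(-1) + 1*(2 + 5*exp(2*I*pi/3))*conj(exp(2*I*pi/3)) + 1*(2 + 2*exp(-2*I*pi/3) + 3*exp(I*pi/3))*conj(exp(I*pi/3))]
      = (1/6)[(7) + (1 + 2*exp(I*pi/3)) + (5 + 2*exp(2*I*pi/3)) + (-1) + (5 + 2*exp(-2*I*pi/3)) + (1 + 2*exp(-I*pi/3))] = 18/6 = 3
(Exp terms are combined using exp(i*s)*conj(exp(i*t)) = exp(i*(s-t)), and sums of them are collapsed using the identity that for every m > 1 the m distinct m-th roots of unity sum to 0, e.g. 1 + exp(2*I*pi/3) + exp(-2*I*pi/3) = 0.)
Dimension check: dim(rho) = sum (mult * dim) = 2*1 + 0*1 + 2*1 + 0*1 + 0*1 + 3*1 = 7 = chi_rho(e) = 7.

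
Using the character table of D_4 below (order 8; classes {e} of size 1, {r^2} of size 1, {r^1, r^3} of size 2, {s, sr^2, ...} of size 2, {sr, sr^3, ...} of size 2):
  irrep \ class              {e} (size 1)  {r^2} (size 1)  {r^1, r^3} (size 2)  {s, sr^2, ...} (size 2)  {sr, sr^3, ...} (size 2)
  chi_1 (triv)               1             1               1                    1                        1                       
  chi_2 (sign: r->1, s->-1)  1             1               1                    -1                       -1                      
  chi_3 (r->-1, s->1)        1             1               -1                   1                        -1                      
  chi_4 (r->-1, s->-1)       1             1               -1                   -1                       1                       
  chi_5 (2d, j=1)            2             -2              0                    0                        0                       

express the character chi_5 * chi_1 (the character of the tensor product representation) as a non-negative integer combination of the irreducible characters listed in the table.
chi_5 tensor chi_1 = chi_5 (all other irreducibles have multiplicity 0).

Explanation: The character of a tensor product is the pointwise product (chi_5 * chi_1)(C) = chi_5(C) * chi_1(C):
  {e}: (2)*(1), {r^2}: (-2)*(1), {r^1, r^3}: (0)*(1), {s, sr^2, ...}: (0)*(1), {sr, sr^3, ...}: (0)*(1)
so (chi_5 * chi_1) takes values
  {e} -> 2, {r^2} -> -2, {r^1, r^3} -> 0, {s, sr^2, ...} -> 0, {sr, sr^3, ...} -> 0.
Now take the inner product of this character with each irreducible chi from the table, <chi_5*chi_1, chi> = (1/8) sum_C |C| (chi_5*chi_1)(C) conj(chi(C)):
  <chi_5*chi_1, chi_1> = (1/8)[1*(2)*conj(1) + 1*(-2)*conj(1) + 2*(0)*conj(1) + 2*(0)*conj(1) + 2*(0)*conj(1)]
      = (1/8)[(2) + (-2) + (0) + (0) + (0)] = 0/8 = 0
  <chi_5*chi_1, chi_2> = (1/8)[1*(2)*conj(1) + 1*(-2)*conj(1) + 2*(0)*conj(1) + 2*(0)*conj(-1) + 2*(0)*conj(-1)]
      = (1/8)[(2) + (-2) + (0) + (0) + (0)] = 0/8 = 0
  <chi_5*chi_1, chi_3> = (1/8)[1*(2)*conj(1) + 1*(-2)*conj(1) + 2*(0)*conj(-1) + 2*(0)*conj(1) + 2*(0)*conj(-1)]
      = (1/8)[(2) + (-2) + (0) + (0) + (0)] = 0/8 = 0
  <chi_5*chi_1, chi_4> = (1/8)[1*(2)*conj(1) + 1*(-2)*conj(1) + 2*(0)*conj(-1) + 2*(0)*conj(-1) + 2*(0)*conj(1)]
      = (1/8)[(2) + (-2) + (0) + (0) + (0)] = 0/8 = 0
  <chi_5*chi_1, chi_5> = (1/8)[1*(2)*conj(2) + 1*(-2)*conj(-2) + 2*(0)*conj(0) + 2*(0)*conj(0) + 2*(0)*conj(0)]
      = (1/8)[(4) + (4) + (0) + (0) + (0)] = 8/8 = 1
Hence the multiplicities are chi_5: 1. Dimension check: dim(chi_5)*dim(chi_1) = 2*1 = 2 and sum (mult * dim) = 1*2 = 2.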